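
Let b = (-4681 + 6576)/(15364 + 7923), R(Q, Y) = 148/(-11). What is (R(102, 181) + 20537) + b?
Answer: 43448518/2117 ≈ 20524.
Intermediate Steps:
R(Q, Y) = -148/11 (R(Q, Y) = 148*(-1/11) = -148/11)
b = 1895/23287 ≈ 0.081376
(R(102, 181) + 20537) + b = (-148/11 + 20537) + 1895/23287 = 225759/11 + 1895/23287 = 43448518/2117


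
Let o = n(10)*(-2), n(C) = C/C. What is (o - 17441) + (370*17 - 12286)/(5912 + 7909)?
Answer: -241085699/13821 ≈ -17443.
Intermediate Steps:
n(C) = 1
o = -2 (o = 1*(-2) = -2)
(o - 17441) + (370*17 - 12286)/(5912 + 7909) = (-2 - 17441) + (370*17 - 12286)/(5912 + 7909) = -17443 + (6290 - 12286)/13821 = -17443 - 5996*1/13821 = -17443 - 5996/13821 = -241085699/13821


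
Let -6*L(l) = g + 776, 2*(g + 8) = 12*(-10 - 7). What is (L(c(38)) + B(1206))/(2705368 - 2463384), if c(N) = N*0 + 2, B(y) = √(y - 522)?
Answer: -111/241984 + 3*√19/120992 ≈ -0.00035063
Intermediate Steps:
g = -110 (g = -8 + (12*(-10 - 7))/2 = -8 + (12*(-17))/2 = -8 + (½)*(-204) = -8 - 102 = -110)
B(y) = √(-522 + y)
c(N) = 2 (c(N) = 0 + 2 = 2)
L(l) = -111 (L(l) = -(-110 + 776)/6 = -⅙*666 = -111)
(L(c(38)) + B(1206))/(2705368 - 2463384) = (-111 + √(-522 + 1206))/(2705368 - 2463384) = (-111 + √684)/241984 = (-111 + 6*√19)*(1/241984) = -111/241984 + 3*√19/120992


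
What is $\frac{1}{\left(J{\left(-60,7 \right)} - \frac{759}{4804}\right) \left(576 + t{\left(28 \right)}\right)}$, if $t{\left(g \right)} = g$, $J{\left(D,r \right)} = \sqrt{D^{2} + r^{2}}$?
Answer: $\frac{911559}{12716097149353} + \frac{5769604 \sqrt{3649}}{12716097149353} \approx 2.748 \cdot 10^{-5}$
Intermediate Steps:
$\frac{1}{\left(J{\left(-60,7 \right)} - \frac{759}{4804}\right) \left(576 + t{\left(28 \right)}\right)} = \frac{1}{\left(\sqrt{\left(-60\right)^{2} + 7^{2}} - \frac{759}{4804}\right) \left(576 + 28\right)} = \frac{1}{\left(\sqrt{3600 + 49} - \frac{759}{4804}\right) 604} = \frac{1}{\left(\sqrt{3649} - \frac{759}{4804}\right) 604} = \frac{1}{\left(- \frac{759}{4804} + \sqrt{3649}\right) 604} = \frac{1}{- \frac{114609}{1201} + 604 \sqrt{3649}}$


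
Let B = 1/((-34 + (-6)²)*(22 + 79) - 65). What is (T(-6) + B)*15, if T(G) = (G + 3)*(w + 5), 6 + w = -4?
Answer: 30840/137 ≈ 225.11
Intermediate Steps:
w = -10 (w = -6 - 4 = -10)
B = 1/137 (B = 1/((-34 + 36)*101 - 65) = 1/(2*101 - 65) = 1/(202 - 65) = 1/137 ≈ 0.0072993)
T(G) = -15 - 5*G (T(G) = (G + 3)*(-10 + 5) = (3 + G)*(-5) = -15 - 5*G)
(T(-6) + B)*15 = ((-15 - 5*(-6)) + 1/137)*15 = ((-15 + 30) + 1/137)*15 = (15 + 1/137)*15 = (2056/137)*15 = 30840/137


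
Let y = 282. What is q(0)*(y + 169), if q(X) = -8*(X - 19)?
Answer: 68552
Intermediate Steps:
q(X) = 152 - 8*X (q(X) = -8*(-19 + X) = 152 - 8*X)
q(0)*(y + 169) = (152 - 8*0)*(282 + 169) = (152 + 0)*451 = 152*451 = 68552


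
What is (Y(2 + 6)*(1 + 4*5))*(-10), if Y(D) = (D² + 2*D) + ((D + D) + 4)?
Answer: -21000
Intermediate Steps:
Y(D) = 4 + D² + 4*D (Y(D) = (D² + 2*D) + (2*D + 4) = (D² + 2*D) + (4 + 2*D) = 4 + D² + 4*D)
(Y(2 + 6)*(1 + 4*5))*(-10) = ((4 + (2 + 6)² + 4*(2 + 6))*(1 + 4*5))*(-10) = ((4 + 8² + 4*8)*(1 + 20))*(-10) = ((4 + 64 + 32)*21)*(-10) = (100*21)*(-10) = 2100*(-10) = -21000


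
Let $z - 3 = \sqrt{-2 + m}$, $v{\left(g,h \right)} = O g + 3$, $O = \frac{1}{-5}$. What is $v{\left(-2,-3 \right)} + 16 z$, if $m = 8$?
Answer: $\frac{257}{5} + 16 \sqrt{6} \approx 90.592$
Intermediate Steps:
$O = - \frac{1}{5} \approx -0.2$
$v{\left(g,h \right)} = 3 - \frac{g}{5}$ ($v{\left(g,h \right)} = - \frac{g}{5} + 3 = 3 - \frac{g}{5}$)
$z = 3 + \sqrt{6}$ ($z = 3 + \sqrt{-2 + 8} = 3 + \sqrt{6} \approx 5.4495$)
$v{\left(-2,-3 \right)} + 16 z = \left(3 - - \frac{2}{5}\right) + 16 \left(3 + \sqrt{6}\right) = \left(3 + \frac{2}{5}\right) + \left(48 + 16 \sqrt{6}\right) = \frac{17}{5} + \left(48 + 16 \sqrt{6}\right) = \frac{257}{5} + 16 \sqrt{6}$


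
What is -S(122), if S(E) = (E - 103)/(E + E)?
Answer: -19/244 ≈ -0.077869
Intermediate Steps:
S(E) = (-103 + E)/(2*E) (S(E) = (-103 + E)/((2*E)) = (-103 + E)*(1/(2*E)) = (-103 + E)/(2*E))
-S(122) = -(-103 + 122)/(2*122) = -19/(2*122) = -1*19/244 = -19/244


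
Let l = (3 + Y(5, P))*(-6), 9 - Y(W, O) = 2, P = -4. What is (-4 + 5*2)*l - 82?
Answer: -442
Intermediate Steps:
Y(W, O) = 7 (Y(W, O) = 9 - 1*2 = 9 - 2 = 7)
l = -60 (l = (3 + 7)*(-6) = 10*(-6) = -60)
(-4 + 5*2)*l - 82 = (-4 + 5*2)*(-60) - 82 = (-4 + 10)*(-60) - 82 = 6*(-60) - 82 = -360 - 82 = -442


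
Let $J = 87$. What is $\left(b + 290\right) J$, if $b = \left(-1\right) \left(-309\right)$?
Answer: $52113$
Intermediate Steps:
$b = 309$
$\left(b + 290\right) J = \left(309 + 290\right) 87 = 599 \cdot 87 = 52113$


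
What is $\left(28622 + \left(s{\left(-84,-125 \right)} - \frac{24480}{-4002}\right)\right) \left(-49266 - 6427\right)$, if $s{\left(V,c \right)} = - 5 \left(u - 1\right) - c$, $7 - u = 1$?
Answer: $- \frac{1067169996222}{667} \approx -1.6 \cdot 10^{9}$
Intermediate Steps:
$u = 6$ ($u = 7 - 1 = 6$)
$s{\left(V,c \right)} = -25 - c$ ($s{\left(V,c \right)} = - 5 \left(6 - 1\right) - c = \left(-5\right) 5 - c = -25 - c$)
$\left(28622 + \left(s{\left(-84,-125 \right)} - \frac{24480}{-4002}\right)\right) \left(-49266 - 6427\right) = \left(28622 - \left(-100 + \frac{24480}{-4002}\right)\right) \left(-49266 - 6427\right) = \left(28622 + \left(\left(-25 + 125\right) - 24480 \left(- \frac{1}{4002}\right)\right)\right) \left(-55693\right) = \left(28622 + \left(100 - - \frac{4080}{667}\right)\right) \left(-55693\right) = \left(28622 + \left(100 + \frac{4080}{667}\right)\right) \left(-55693\right) = \left(28622 + \frac{70780}{667}\right) \left(-55693\right) = \frac{19161654}{667} \left(-55693\right) = - \frac{1067169996222}{667}$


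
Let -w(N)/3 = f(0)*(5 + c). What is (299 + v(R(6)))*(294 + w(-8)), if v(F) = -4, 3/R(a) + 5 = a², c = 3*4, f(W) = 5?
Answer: 11505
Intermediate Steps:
c = 12
R(a) = 3/(-5 + a²)
w(N) = -255 (w(N) = -15*(5 + 12) = -15*17 = -3*85 = -255)
(299 + v(R(6)))*(294 + w(-8)) = (299 - 4)*(294 - 255) = 295*39 = 11505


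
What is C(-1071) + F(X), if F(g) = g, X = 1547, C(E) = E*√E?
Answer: 1547 - 3213*I*√119 ≈ 1547.0 - 35050.0*I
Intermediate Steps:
C(E) = E^(3/2)
C(-1071) + F(X) = (-1071)^(3/2) + 1547 = -3213*I*√119 + 1547 = 1547 - 3213*I*√119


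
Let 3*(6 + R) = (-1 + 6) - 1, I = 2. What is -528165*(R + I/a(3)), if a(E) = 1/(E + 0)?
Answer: -704220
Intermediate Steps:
a(E) = 1/E
R = -14/3 (R = -6 + ((-1 + 6) - 1)/3 = -6 + (5 - 1)/3 = -6 + (⅓)*4 = -6 + 4/3 = -14/3 ≈ -4.6667)
-528165*(R + I/a(3)) = -528165*(-14/3 + 2/(1/3)) = -528165*(-14/3 + 2/(⅓)) = -528165*(-14/3 + 2*3) = -528165*(-14/3 + 6) = -528165*4/3 = -105633*20/3 = -704220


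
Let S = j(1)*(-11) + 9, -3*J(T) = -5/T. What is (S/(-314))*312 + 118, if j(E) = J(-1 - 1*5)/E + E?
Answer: 55084/471 ≈ 116.95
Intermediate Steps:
J(T) = 5/(3*T) (J(T) = -(-5)/(3*T) = 5/(3*T))
j(E) = E - 5/(18*E) (j(E) = (5/(3*(-1 - 1*5)))/E + E = (5/(3*(-1 - 5)))/E + E = ((5/3)/(-6))/E + E = ((5/3)*(-1/6))/E + E = -5/(18*E) + E = E - 5/(18*E))
S = 19/18 (S = (1 - 5/18/1)*(-11) + 9 = (1 - 5/18*1)*(-11) + 9 = (1 - 5/18)*(-11) + 9 = (13/18)*(-11) + 9 = -143/18 + 9 = 19/18 ≈ 1.0556)
(S/(-314))*312 + 118 = ((19/18)/(-314))*312 + 118 = ((19/18)*(-1/314))*312 + 118 = -19/5652*312 + 118 = -494/471 + 118 = 55084/471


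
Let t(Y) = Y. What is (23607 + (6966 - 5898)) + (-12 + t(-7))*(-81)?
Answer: 26214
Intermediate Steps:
(23607 + (6966 - 5898)) + (-12 + t(-7))*(-81) = (23607 + (6966 - 5898)) + (-12 - 7)*(-81) = (23607 + 1068) - 19*(-81) = 24675 + 1539 = 26214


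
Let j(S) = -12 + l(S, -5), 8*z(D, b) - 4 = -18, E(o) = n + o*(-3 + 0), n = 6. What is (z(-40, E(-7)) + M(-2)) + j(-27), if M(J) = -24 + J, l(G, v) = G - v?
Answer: -247/4 ≈ -61.750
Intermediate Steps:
E(o) = 6 - 3*o (E(o) = 6 + o*(-3 + 0) = 6 + o*(-3) = 6 - 3*o)
z(D, b) = -7/4 (z(D, b) = 1/2 + (1/8)*(-18) = 1/2 - 9/4 = -7/4)
j(S) = -7 + S (j(S) = -12 + (S - 1*(-5)) = -12 + (S + 5) = -12 + (5 + S) = -7 + S)
(z(-40, E(-7)) + M(-2)) + j(-27) = (-7/4 + (-24 - 2)) + (-7 - 27) = (-7/4 - 26) - 34 = -111/4 - 34 = -247/4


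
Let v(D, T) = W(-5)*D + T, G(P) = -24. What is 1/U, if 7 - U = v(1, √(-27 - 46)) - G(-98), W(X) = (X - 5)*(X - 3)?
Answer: I/(√73 - 97*I) ≈ -0.01023 + 0.00090108*I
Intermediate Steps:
W(X) = (-5 + X)*(-3 + X)
v(D, T) = T + 80*D (v(D, T) = (15 + (-5)² - 8*(-5))*D + T = (15 + 25 + 40)*D + T = 80*D + T = T + 80*D)
U = -97 - I*√73 (U = 7 - ((√(-27 - 46) + 80*1) - 1*(-24)) = 7 - ((√(-73) + 80) + 24) = 7 - ((I*√73 + 80) + 24) = 7 - ((80 + I*√73) + 24) = 7 - (104 + I*√73) = 7 + (-104 - I*√73) = -97 - I*√73 ≈ -97.0 - 8.544*I)
1/U = 1/(-97 - I*√73)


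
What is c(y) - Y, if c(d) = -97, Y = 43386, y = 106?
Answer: -43483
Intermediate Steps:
c(y) - Y = -97 - 1*43386 = -97 - 43386 = -43483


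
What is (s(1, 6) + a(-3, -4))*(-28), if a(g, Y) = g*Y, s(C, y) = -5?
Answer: -196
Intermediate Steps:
a(g, Y) = Y*g
(s(1, 6) + a(-3, -4))*(-28) = (-5 - 4*(-3))*(-28) = (-5 + 12)*(-28) = 7*(-28) = -196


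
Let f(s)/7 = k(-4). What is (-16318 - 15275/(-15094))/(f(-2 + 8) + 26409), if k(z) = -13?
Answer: -246288617/397243892 ≈ -0.61999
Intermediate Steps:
f(s) = -91 (f(s) = 7*(-13) = -91)
(-16318 - 15275/(-15094))/(f(-2 + 8) + 26409) = (-16318 - 15275/(-15094))/(-91 + 26409) = (-16318 - 15275*(-1/15094))/26318 = (-16318 + 15275/15094)*(1/26318) = -246288617/15094*1/26318 = -246288617/397243892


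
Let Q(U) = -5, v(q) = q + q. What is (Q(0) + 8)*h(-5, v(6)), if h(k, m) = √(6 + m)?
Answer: 9*√2 ≈ 12.728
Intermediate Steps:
v(q) = 2*q
(Q(0) + 8)*h(-5, v(6)) = (-5 + 8)*√(6 + 2*6) = 3*√(6 + 12) = 3*√18 = 3*(3*√2) = 9*√2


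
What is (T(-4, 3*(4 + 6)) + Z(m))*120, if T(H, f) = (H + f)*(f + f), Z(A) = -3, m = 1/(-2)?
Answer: 186840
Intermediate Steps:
m = -½ ≈ -0.50000
T(H, f) = 2*f*(H + f) (T(H, f) = (H + f)*(2*f) = 2*f*(H + f))
(T(-4, 3*(4 + 6)) + Z(m))*120 = (2*(3*(4 + 6))*(-4 + 3*(4 + 6)) - 3)*120 = (2*(3*10)*(-4 + 3*10) - 3)*120 = (2*30*(-4 + 30) - 3)*120 = (2*30*26 - 3)*120 = (1560 - 3)*120 = 1557*120 = 186840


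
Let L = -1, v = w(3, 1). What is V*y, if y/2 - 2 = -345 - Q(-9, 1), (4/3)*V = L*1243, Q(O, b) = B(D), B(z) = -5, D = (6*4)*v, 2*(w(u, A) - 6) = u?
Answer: 630201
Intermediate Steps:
w(u, A) = 6 + u/2
v = 15/2 (v = 6 + (½)*3 = 6 + 3/2 = 15/2 ≈ 7.5000)
D = 180 (D = (6*4)*(15/2) = 24*(15/2) = 180)
Q(O, b) = -5
V = -3729/4 (V = 3*(-1*1243)/4 = (¾)*(-1243) = -3729/4 ≈ -932.25)
y = -676 (y = 4 + 2*(-345 - 1*(-5)) = 4 + 2*(-345 + 5) = 4 + 2*(-340) = 4 - 680 = -676)
V*y = -3729/4*(-676) = 630201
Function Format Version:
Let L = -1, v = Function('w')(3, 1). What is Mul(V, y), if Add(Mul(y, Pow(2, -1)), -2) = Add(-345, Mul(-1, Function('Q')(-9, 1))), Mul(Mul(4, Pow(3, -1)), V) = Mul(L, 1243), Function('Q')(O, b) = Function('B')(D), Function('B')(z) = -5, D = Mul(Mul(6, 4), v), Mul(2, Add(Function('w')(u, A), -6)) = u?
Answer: 630201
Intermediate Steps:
Function('w')(u, A) = Add(6, Mul(Rational(1, 2), u))
v = Rational(15, 2) (v = Add(6, Mul(Rational(1, 2), 3)) = Add(6, Rational(3, 2)) = Rational(15, 2) ≈ 7.5000)
D = 180 (D = Mul(Mul(6, 4), Rational(15, 2)) = Mul(24, Rational(15, 2)) = 180)
Function('Q')(O, b) = -5
V = Rational(-3729, 4) (V = Mul(Rational(3, 4), Mul(-1, 1243)) = Mul(Rational(3, 4), -1243) = Rational(-3729, 4) ≈ -932.25)
y = -676 (y = Add(4, Mul(2, Add(-345, Mul(-1, -5)))) = Add(4, Mul(2, Add(-345, 5))) = Add(4, Mul(2, -340)) = Add(4, -680) = -676)
Mul(V, y) = Mul(Rational(-3729, 4), -676) = 630201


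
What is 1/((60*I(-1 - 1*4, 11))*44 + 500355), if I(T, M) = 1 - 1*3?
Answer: 1/495075 ≈ 2.0199e-6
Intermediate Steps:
I(T, M) = -2 (I(T, M) = 1 - 3 = -2)
1/((60*I(-1 - 1*4, 11))*44 + 500355) = 1/((60*(-2))*44 + 500355) = 1/(-120*44 + 500355) = 1/(-5280 + 500355) = 1/495075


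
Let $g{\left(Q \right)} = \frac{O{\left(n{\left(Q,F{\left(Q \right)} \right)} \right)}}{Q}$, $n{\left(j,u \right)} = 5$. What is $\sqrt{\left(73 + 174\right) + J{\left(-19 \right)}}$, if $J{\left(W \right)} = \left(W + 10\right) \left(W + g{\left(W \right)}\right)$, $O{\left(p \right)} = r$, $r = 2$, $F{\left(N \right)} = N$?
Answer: $\frac{2 \sqrt{37810}}{19} \approx 20.468$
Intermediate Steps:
$O{\left(p \right)} = 2$
$g{\left(Q \right)} = \frac{2}{Q}$
$J{\left(W \right)} = \left(10 + W\right) \left(W + \frac{2}{W}\right)$ ($J{\left(W \right)} = \left(W + 10\right) \left(W + \frac{2}{W}\right) = \left(10 + W\right) \left(W + \frac{2}{W}\right)$)
$\sqrt{\left(73 + 174\right) + J{\left(-19 \right)}} = \sqrt{\left(73 + 174\right) + \left(2 + \left(-19\right)^{2} + 10 \left(-19\right) + \frac{20}{-19}\right)} = \sqrt{247 + \left(2 + 361 - 190 + 20 \left(- \frac{1}{19}\right)\right)} = \sqrt{247 + \left(2 + 361 - 190 - \frac{20}{19}\right)} = \sqrt{247 + \frac{3267}{19}} = \sqrt{\frac{7960}{19}} = \frac{2 \sqrt{37810}}{19}$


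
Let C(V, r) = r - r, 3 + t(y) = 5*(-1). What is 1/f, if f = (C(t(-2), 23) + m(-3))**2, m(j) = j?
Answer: 1/9 ≈ 0.11111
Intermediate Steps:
t(y) = -8 (t(y) = -3 + 5*(-1) = -3 - 5 = -8)
C(V, r) = 0
f = 9 (f = (0 - 3)**2 = (-3)**2 = 9)
1/f = 1/9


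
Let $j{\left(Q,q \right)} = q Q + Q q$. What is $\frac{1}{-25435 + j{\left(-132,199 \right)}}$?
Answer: $- \frac{1}{77971} \approx -1.2825 \cdot 10^{-5}$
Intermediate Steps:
$j{\left(Q,q \right)} = 2 Q q$ ($j{\left(Q,q \right)} = Q q + Q q = 2 Q q$)
$\frac{1}{-25435 + j{\left(-132,199 \right)}} = \frac{1}{-25435 + 2 \left(-132\right) 199} = \frac{1}{-25435 - 52536} = \frac{1}{-77971} = - \frac{1}{77971}$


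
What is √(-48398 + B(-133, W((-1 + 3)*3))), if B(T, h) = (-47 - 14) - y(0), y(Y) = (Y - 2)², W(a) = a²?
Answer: I*√48463 ≈ 220.14*I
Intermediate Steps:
y(Y) = (-2 + Y)²
B(T, h) = -65 (B(T, h) = (-47 - 14) - (-2 + 0)² = -61 - 1*(-2)² = -61 - 1*4 = -61 - 4 = -65)
√(-48398 + B(-133, W((-1 + 3)*3))) = √(-48398 - 65) = √(-48463) = I*√48463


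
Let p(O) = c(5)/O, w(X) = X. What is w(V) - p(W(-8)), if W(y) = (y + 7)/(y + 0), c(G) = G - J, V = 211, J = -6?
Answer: 123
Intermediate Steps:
c(G) = 6 + G (c(G) = G - 1*(-6) = G + 6 = 6 + G)
W(y) = (7 + y)/y
p(O) = 11/O (p(O) = (6 + 5)/O = 11/O)
w(V) - p(W(-8)) = 211 - 11/((7 - 8)/(-8)) = 211 - 11/((-⅛*(-1))) = 211 - 11/⅛ = 211 - 11*8 = 211 - 1*88 = 211 - 88 = 123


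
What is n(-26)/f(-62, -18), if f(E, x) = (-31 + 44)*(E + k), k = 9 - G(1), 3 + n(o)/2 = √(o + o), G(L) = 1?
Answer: 1/117 - 2*I*√13/351 ≈ 0.008547 - 0.020544*I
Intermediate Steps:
n(o) = -6 + 2*√2*√o (n(o) = -6 + 2*√(o + o) = -6 + 2*√(2*o) = -6 + 2*(√2*√o) = -6 + 2*√2*√o)
k = 8 (k = 9 - 1*1 = 9 - 1 = 8)
f(E, x) = 104 + 13*E (f(E, x) = (-31 + 44)*(E + 8) = 13*(8 + E) = 104 + 13*E)
n(-26)/f(-62, -18) = (-6 + 2*√2*√(-26))/(104 + 13*(-62)) = (-6 + 2*√2*(I*√26))/(104 - 806) = (-6 + 4*I*√13)/(-702) = (-6 + 4*I*√13)*(-1/702) = 1/117 - 2*I*√13/351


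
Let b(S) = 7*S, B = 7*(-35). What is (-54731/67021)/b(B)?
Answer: 54731/114941015 ≈ 0.00047617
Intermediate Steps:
B = -245
(-54731/67021)/b(B) = (-54731/67021)/((7*(-245))) = -54731*1/67021/(-1715) = -54731/67021*(-1/1715) = 54731/114941015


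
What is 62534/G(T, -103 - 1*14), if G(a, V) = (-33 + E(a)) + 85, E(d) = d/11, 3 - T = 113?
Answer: 31267/21 ≈ 1488.9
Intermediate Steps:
T = -110 (T = 3 - 1*113 = 3 - 113 = -110)
E(d) = d/11 (E(d) = d*(1/11) = d/11)
G(a, V) = 52 + a/11 (G(a, V) = (-33 + a/11) + 85 = 52 + a/11)
62534/G(T, -103 - 1*14) = 62534/(52 + (1/11)*(-110)) = 62534/(52 - 10) = 62534/42 = 62534*(1/42) = 31267/21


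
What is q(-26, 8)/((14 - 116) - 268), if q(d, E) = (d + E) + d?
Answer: 22/185 ≈ 0.11892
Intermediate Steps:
q(d, E) = E + 2*d (q(d, E) = (E + d) + d = E + 2*d)
q(-26, 8)/((14 - 116) - 268) = (8 + 2*(-26))/((14 - 116) - 268) = (8 - 52)/(-102 - 268) = -44/(-370) = -44*(-1/370) = 22/185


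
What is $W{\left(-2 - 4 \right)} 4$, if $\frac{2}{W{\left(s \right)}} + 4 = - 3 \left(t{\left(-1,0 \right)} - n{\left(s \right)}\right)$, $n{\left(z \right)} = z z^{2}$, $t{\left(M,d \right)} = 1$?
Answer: $- \frac{8}{655} \approx -0.012214$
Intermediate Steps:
$n{\left(z \right)} = z^{3}$
$W{\left(s \right)} = \frac{2}{-7 + 3 s^{3}}$ ($W{\left(s \right)} = \frac{2}{-4 - 3 \left(1 - s^{3}\right)} = \frac{2}{-4 + \left(-3 + 3 s^{3}\right)} = \frac{2}{-7 + 3 s^{3}}$)
$W{\left(-2 - 4 \right)} 4 = \frac{2}{-7 + 3 \left(-2 - 4\right)^{3}} \cdot 4 = \frac{2}{-7 + 3 \left(-6\right)^{3}} \cdot 4 = \frac{2}{-7 + 3 \left(-216\right)} 4 = \frac{2}{-7 - 648} \cdot 4 = \frac{2}{-655} \cdot 4 = 2 \left(- \frac{1}{655}\right) 4 = \left(- \frac{2}{655}\right) 4 = - \frac{8}{655}$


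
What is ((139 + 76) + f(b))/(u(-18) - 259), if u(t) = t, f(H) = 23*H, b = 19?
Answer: -652/277 ≈ -2.3538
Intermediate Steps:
((139 + 76) + f(b))/(u(-18) - 259) = ((139 + 76) + 23*19)/(-18 - 259) = (215 + 437)/(-277) = 652*(-1/277) = -652/277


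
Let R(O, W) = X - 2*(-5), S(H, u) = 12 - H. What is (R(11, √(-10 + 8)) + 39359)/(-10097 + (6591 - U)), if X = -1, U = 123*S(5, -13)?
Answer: -39368/4367 ≈ -9.0149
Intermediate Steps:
U = 861 (U = 123*(12 - 1*5) = 123*(12 - 5) = 123*7 = 861)
R(O, W) = 9 (R(O, W) = -1 - 2*(-5) = -1 + 10 = 9)
(R(11, √(-10 + 8)) + 39359)/(-10097 + (6591 - U)) = (9 + 39359)/(-10097 + (6591 - 1*861)) = 39368/(-10097 + (6591 - 861)) = 39368/(-10097 + 5730) = 39368/(-4367) = 39368*(-1/4367) = -39368/4367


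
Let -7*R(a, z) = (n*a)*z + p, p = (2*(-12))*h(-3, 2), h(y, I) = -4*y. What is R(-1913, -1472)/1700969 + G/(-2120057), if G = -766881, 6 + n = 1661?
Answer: -9871126994692321/25243058646631 ≈ -391.04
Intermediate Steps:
n = 1655 (n = -6 + 1661 = 1655)
p = -288 (p = (2*(-12))*(-4*(-3)) = -24*12 = -288)
R(a, z) = 288/7 - 1655*a*z/7 (R(a, z) = -((1655*a)*z - 288)/7 = -(1655*a*z - 288)/7 = -(-288 + 1655*a*z)/7 = 288/7 - 1655*a*z/7)
R(-1913, -1472)/1700969 + G/(-2120057) = (288/7 - 1655/7*(-1913)*(-1472))/1700969 - 766881/(-2120057) = (288/7 - 4660374080/7)*(1/1700969) - 766881*(-1/2120057) = -4660373792/7*1/1700969 + 766881/2120057 = -4660373792/11906783 + 766881/2120057 = -9871126994692321/25243058646631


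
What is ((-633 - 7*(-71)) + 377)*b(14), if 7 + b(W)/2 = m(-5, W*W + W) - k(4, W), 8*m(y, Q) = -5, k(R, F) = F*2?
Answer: -68685/4 ≈ -17171.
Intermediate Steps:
k(R, F) = 2*F
m(y, Q) = -5/8 (m(y, Q) = (1/8)*(-5) = -5/8)
b(W) = -61/4 - 4*W (b(W) = -14 + 2*(-5/8 - 2*W) = -14 + (-5/4 - 4*W) = -61/4 - 4*W)
((-633 - 7*(-71)) + 377)*b(14) = ((-633 - 7*(-71)) + 377)*(-61/4 - 4*14) = ((-633 - 1*(-497)) + 377)*(-61/4 - 56) = ((-633 + 497) + 377)*(-285/4) = (-136 + 377)*(-285/4) = 241*(-285/4) = -68685/4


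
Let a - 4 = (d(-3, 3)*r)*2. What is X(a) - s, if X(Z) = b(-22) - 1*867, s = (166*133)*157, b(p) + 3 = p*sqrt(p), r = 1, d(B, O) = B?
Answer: -3467116 - 22*I*sqrt(22) ≈ -3.4671e+6 - 103.19*I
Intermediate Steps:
b(p) = -3 + p**(3/2) (b(p) = -3 + p*sqrt(p) = -3 + p**(3/2))
a = -2 (a = 4 - 3*1*2 = 4 - 3*2 = 4 - 6 = -2)
s = 3466246 (s = 22078*157 = 3466246)
X(Z) = -870 - 22*I*sqrt(22) (X(Z) = (-3 + (-22)**(3/2)) - 1*867 = (-3 - 22*I*sqrt(22)) - 867 = -870 - 22*I*sqrt(22))
X(a) - s = (-870 - 22*I*sqrt(22)) - 1*3466246 = (-870 - 22*I*sqrt(22)) - 3466246 = -3467116 - 22*I*sqrt(22)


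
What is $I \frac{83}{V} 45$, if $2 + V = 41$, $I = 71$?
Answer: $\frac{88395}{13} \approx 6799.6$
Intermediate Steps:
$V = 39$ ($V = -2 + 41 = 39$)
$I \frac{83}{V} 45 = 71 \cdot \frac{83}{39} \cdot 45 = \frac{5893}{39} \cdot 45 = \frac{88395}{13}$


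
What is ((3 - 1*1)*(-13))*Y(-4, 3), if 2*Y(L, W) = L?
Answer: 52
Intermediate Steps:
Y(L, W) = L/2
((3 - 1*1)*(-13))*Y(-4, 3) = ((3 - 1*1)*(-13))*((½)*(-4)) = ((3 - 1)*(-13))*(-2) = (2*(-13))*(-2) = -26*(-2) = 52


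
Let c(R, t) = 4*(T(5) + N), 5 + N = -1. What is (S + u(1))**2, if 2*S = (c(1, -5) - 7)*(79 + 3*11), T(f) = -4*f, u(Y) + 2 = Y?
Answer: 38651089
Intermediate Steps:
u(Y) = -2 + Y
N = -6 (N = -5 - 1 = -6)
c(R, t) = -104 (c(R, t) = 4*(-4*5 - 6) = 4*(-20 - 6) = 4*(-26) = -104)
S = -6216 (S = ((-104 - 7)*(79 + 3*11))/2 = (-111*(79 + 33))/2 = (-111*112)/2 = (1/2)*(-12432) = -6216)
(S + u(1))**2 = (-6216 + (-2 + 1))**2 = (-6216 - 1)**2 = (-6217)**2 = 38651089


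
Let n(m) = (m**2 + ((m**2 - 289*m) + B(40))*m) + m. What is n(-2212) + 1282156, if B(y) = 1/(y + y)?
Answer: -244621601673/20 ≈ -1.2231e+10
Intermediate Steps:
B(y) = 1/(2*y)
n(m) = m + m**2 + m*(1/80 + m**2 - 289*m) (n(m) = (m**2 + ((m**2 - 289*m) + (1/2)/40)*m) + m = (m**2 + ((m**2 - 289*m) + (1/2)*(1/40))*m) + m = (m**2 + ((m**2 - 289*m) + 1/80)*m) + m = (m**2 + (1/80 + m**2 - 289*m)*m) + m = (m**2 + m*(1/80 + m**2 - 289*m)) + m = m + m**2 + m*(1/80 + m**2 - 289*m))
n(-2212) + 1282156 = (1/80)*(-2212)*(81 - 23040*(-2212) + 80*(-2212)**2) + 1282156 = (1/80)*(-2212)*(81 + 50964480 + 80*4892944) + 1282156 = (1/80)*(-2212)*(81 + 50964480 + 391435520) + 1282156 = (1/80)*(-2212)*442400081 + 1282156 = -244647244793/20 + 1282156 = -244621601673/20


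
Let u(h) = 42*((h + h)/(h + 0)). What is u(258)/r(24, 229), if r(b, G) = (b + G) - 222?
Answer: 84/31 ≈ 2.7097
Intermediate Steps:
r(b, G) = -222 + G + b (r(b, G) = (G + b) - 222 = -222 + G + b)
u(h) = 84 (u(h) = 42*((2*h)/h) = 42*2 = 84)
u(258)/r(24, 229) = 84/(-222 + 229 + 24) = 84/31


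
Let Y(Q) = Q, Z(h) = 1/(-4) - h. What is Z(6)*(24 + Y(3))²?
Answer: -18225/4 ≈ -4556.3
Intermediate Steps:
Z(h) = -¼ - h
Z(6)*(24 + Y(3))² = (-¼ - 1*6)*(24 + 3)² = (-¼ - 6)*27² = -25/4*729 = -18225/4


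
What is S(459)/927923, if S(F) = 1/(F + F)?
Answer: 1/851833314 ≈ 1.1739e-9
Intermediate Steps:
S(F) = 1/(2*F)
S(459)/927923 = ((1/2)/459)/927923 = ((1/2)*(1/459))*(1/927923) = (1/918)*(1/927923) = 1/851833314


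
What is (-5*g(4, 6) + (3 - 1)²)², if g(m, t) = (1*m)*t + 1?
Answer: 14641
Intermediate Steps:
g(m, t) = 1 + m*t (g(m, t) = m*t + 1 = 1 + m*t)
(-5*g(4, 6) + (3 - 1)²)² = (-5*(1 + 4*6) + (3 - 1)²)² = (-5*(1 + 24) + 2²)² = (-5*25 + 4)² = (-125 + 4)² = (-121)² = 14641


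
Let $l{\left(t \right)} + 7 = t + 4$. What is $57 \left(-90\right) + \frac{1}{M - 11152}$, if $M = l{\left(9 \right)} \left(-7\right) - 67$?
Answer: $- \frac{57768931}{11261} \approx -5130.0$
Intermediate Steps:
$l{\left(t \right)} = -3 + t$ ($l{\left(t \right)} = -7 + \left(t + 4\right) = -7 + \left(4 + t\right) = -3 + t$)
$M = -109$ ($M = \left(-3 + 9\right) \left(-7\right) - 67 = 6 \left(-7\right) - 67 = -42 - 67 = -109$)
$57 \left(-90\right) + \frac{1}{M - 11152} = 57 \left(-90\right) + \frac{1}{-109 - 11152} = -5130 + \frac{1}{-11261} = -5130 - \frac{1}{11261} = - \frac{57768931}{11261}$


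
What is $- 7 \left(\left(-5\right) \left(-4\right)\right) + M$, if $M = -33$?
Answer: $-173$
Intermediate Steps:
$- 7 \left(\left(-5\right) \left(-4\right)\right) + M = - 7 \left(\left(-5\right) \left(-4\right)\right) - 33 = \left(-7\right) 20 - 33 = -140 - 33 = -173$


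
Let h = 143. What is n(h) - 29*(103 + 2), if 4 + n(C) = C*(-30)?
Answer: -7339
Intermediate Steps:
n(C) = -4 - 30*C (n(C) = -4 + C*(-30) = -4 - 30*C)
n(h) - 29*(103 + 2) = (-4 - 30*143) - 29*(103 + 2) = (-4 - 4290) - 29*105 = -4294 - 3045 = -7339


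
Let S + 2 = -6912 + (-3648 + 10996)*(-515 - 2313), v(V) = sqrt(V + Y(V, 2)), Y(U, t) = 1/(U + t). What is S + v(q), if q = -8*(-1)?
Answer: -20787058 + 9*sqrt(10)/10 ≈ -2.0787e+7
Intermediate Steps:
q = 8
v(V) = sqrt(V + 1/(2 + V)) (v(V) = sqrt(V + 1/(V + 2)) = sqrt(V + 1/(2 + V)))
S = -20787058 (S = -2 + (-6912 + (-3648 + 10996)*(-515 - 2313)) = -2 + (-6912 + 7348*(-2828)) = -2 + (-6912 - 20780144) = -2 - 20787056 = -20787058)
S + v(q) = -20787058 + sqrt((1 + 8*(2 + 8))/(2 + 8)) = -20787058 + sqrt((1 + 8*10)/10) = -20787058 + sqrt((1 + 80)/10) = -20787058 + sqrt((1/10)*81) = -20787058 + sqrt(81/10) = -20787058 + 9*sqrt(10)/10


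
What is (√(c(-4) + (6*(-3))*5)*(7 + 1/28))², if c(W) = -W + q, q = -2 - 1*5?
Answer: -3609237/784 ≈ -4603.6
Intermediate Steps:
q = -7 (q = -2 - 5 = -7)
c(W) = -7 - W (c(W) = -W - 7 = -7 - W)
(√(c(-4) + (6*(-3))*5)*(7 + 1/28))² = (√((-7 - 1*(-4)) + (6*(-3))*5)*(7 + 1/28))² = (√((-7 + 4) - 18*5)*(7 + 1/28))² = (√(-3 - 90)*(197/28))² = (√(-93)*(197/28))² = ((I*√93)*(197/28))² = (197*I*√93/28)² = -3609237/784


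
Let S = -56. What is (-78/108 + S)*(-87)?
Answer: 29609/6 ≈ 4934.8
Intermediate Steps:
(-78/108 + S)*(-87) = (-78/108 - 56)*(-87) = (-78*1/108 - 56)*(-87) = (-13/18 - 56)*(-87) = -1021/18*(-87) = 29609/6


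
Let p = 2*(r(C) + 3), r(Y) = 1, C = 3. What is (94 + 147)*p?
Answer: 1928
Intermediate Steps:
p = 8 (p = 2*(1 + 3) = 2*4 = 8)
(94 + 147)*p = (94 + 147)*8 = 241*8 = 1928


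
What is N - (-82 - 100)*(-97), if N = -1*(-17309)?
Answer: -345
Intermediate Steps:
N = 17309
N - (-82 - 100)*(-97) = 17309 - (-82 - 100)*(-97) = 17309 - (-182)*(-97) = 17309 - 1*17654 = 17309 - 17654 = -345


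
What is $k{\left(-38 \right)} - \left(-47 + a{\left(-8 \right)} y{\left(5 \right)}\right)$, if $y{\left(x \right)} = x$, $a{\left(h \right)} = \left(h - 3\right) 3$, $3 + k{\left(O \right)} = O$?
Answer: $171$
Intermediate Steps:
$k{\left(O \right)} = -3 + O$
$a{\left(h \right)} = -9 + 3 h$ ($a{\left(h \right)} = \left(-3 + h\right) 3 = -9 + 3 h$)
$k{\left(-38 \right)} - \left(-47 + a{\left(-8 \right)} y{\left(5 \right)}\right) = \left(-3 - 38\right) - \left(-47 + \left(-9 + 3 \left(-8\right)\right) 5\right) = -41 - \left(-47 + \left(-9 - 24\right) 5\right) = -41 - \left(-47 - 165\right) = -41 - -212 = -41 + 212 = 171$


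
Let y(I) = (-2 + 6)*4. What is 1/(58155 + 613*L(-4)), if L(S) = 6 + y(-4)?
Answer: 1/71641 ≈ 1.3958e-5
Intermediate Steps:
y(I) = 16 (y(I) = 4*4 = 16)
L(S) = 22 (L(S) = 6 + 16 = 22)
1/(58155 + 613*L(-4)) = 1/(58155 + 613*22) = 1/(58155 + 13486) = 1/71641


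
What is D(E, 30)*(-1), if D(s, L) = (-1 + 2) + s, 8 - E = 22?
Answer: 13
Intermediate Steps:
E = -14 (E = 8 - 1*22 = 8 - 22 = -14)
D(s, L) = 1 + s
D(E, 30)*(-1) = (1 - 14)*(-1) = -13*(-1) = 13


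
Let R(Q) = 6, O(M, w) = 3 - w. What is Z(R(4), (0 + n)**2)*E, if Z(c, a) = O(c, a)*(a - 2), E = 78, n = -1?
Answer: -156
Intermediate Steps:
Z(c, a) = (-2 + a)*(3 - a) (Z(c, a) = (3 - a)*(a - 2) = (3 - a)*(-2 + a) = (-2 + a)*(3 - a))
Z(R(4), (0 + n)**2)*E = -(-3 + (0 - 1)**2)*(-2 + (0 - 1)**2)*78 = -(-3 + (-1)**2)*(-2 + (-1)**2)*78 = -(-3 + 1)*(-2 + 1)*78 = -1*(-2)*(-1)*78 = -2*78 = -156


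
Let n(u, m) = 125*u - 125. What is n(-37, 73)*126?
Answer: -598500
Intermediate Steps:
n(u, m) = -125 + 125*u
n(-37, 73)*126 = (-125 + 125*(-37))*126 = (-125 - 4625)*126 = -4750*126 = -598500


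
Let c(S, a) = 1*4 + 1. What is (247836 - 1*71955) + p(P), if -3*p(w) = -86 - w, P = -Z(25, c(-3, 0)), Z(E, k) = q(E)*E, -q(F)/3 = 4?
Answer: 528029/3 ≈ 1.7601e+5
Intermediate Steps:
q(F) = -12 (q(F) = -3*4 = -12)
c(S, a) = 5 (c(S, a) = 4 + 1 = 5)
Z(E, k) = -12*E
P = 300 (P = -(-12)*25 = -1*(-300) = 300)
p(w) = 86/3 + w/3 (p(w) = -(-86 - w)/3 = 86/3 + w/3)
(247836 - 1*71955) + p(P) = (247836 - 1*71955) + (86/3 + (⅓)*300) = (247836 - 71955) + (86/3 + 100) = 175881 + 386/3 = 528029/3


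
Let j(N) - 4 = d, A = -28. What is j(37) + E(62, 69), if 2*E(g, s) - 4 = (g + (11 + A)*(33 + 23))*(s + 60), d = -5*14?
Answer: -57469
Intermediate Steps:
d = -70
j(N) = -66 (j(N) = 4 - 70 = -66)
E(g, s) = 2 + (-952 + g)*(60 + s)/2 (E(g, s) = 2 + ((g + (11 - 28)*(33 + 23))*(s + 60))/2 = 2 + ((g - 17*56)*(60 + s))/2 = 2 + ((g - 952)*(60 + s))/2 = 2 + ((-952 + g)*(60 + s))/2 = 2 + (-952 + g)*(60 + s)/2)
j(37) + E(62, 69) = -66 + (-28558 - 476*69 + 30*62 + (½)*62*69) = -66 + (-28558 - 32844 + 1860 + 2139) = -66 - 57403 = -57469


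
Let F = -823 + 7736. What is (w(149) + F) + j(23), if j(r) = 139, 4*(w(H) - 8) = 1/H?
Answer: 4207761/596 ≈ 7060.0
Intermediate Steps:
w(H) = 8 + 1/(4*H)
F = 6913
(w(149) + F) + j(23) = ((8 + (¼)/149) + 6913) + 139 = ((8 + (¼)*(1/149)) + 6913) + 139 = ((8 + 1/596) + 6913) + 139 = (4769/596 + 6913) + 139 = 4124917/596 + 139 = 4207761/596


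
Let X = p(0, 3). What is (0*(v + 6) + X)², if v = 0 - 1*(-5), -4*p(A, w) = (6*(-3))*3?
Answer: 729/4 ≈ 182.25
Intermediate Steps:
p(A, w) = 27/2 (p(A, w) = -6*(-3)*3/4 = -(-9)*3/2 = -¼*(-54) = 27/2)
v = 5 (v = 0 + 5 = 5)
X = 27/2 ≈ 13.500
(0*(v + 6) + X)² = (0*(5 + 6) + 27/2)² = (0*11 + 27/2)² = (0 + 27/2)² = (27/2)² = 729/4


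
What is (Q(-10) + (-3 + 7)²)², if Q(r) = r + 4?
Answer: 100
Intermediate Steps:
Q(r) = 4 + r
(Q(-10) + (-3 + 7)²)² = ((4 - 10) + (-3 + 7)²)² = (-6 + 4²)² = (-6 + 16)² = 10² = 100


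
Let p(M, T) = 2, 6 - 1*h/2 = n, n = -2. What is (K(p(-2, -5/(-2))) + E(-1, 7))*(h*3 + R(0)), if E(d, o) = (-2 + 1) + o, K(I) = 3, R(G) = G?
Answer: 432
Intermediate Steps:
h = 16 (h = 12 - 2*(-2) = 12 + 4 = 16)
E(d, o) = -1 + o
(K(p(-2, -5/(-2))) + E(-1, 7))*(h*3 + R(0)) = (3 + (-1 + 7))*(16*3 + 0) = (3 + 6)*(48 + 0) = 9*48 = 432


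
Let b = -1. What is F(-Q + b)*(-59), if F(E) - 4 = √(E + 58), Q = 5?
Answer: -236 - 118*√13 ≈ -661.46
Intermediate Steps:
F(E) = 4 + √(58 + E) (F(E) = 4 + √(E + 58) = 4 + √(58 + E))
F(-Q + b)*(-59) = (4 + √(58 + (-1*5 - 1)))*(-59) = (4 + √(58 + (-5 - 1)))*(-59) = (4 + √(58 - 6))*(-59) = (4 + √52)*(-59) = (4 + 2*√13)*(-59) = -236 - 118*√13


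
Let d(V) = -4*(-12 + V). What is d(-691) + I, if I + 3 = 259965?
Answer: 262774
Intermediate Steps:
I = 259962 (I = -3 + 259965 = 259962)
d(V) = 48 - 4*V
d(-691) + I = (48 - 4*(-691)) + 259962 = (48 + 2764) + 259962 = 2812 + 259962 = 262774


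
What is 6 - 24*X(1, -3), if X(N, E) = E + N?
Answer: 54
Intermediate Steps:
6 - 24*X(1, -3) = 6 - 24*(-3 + 1) = 6 - 24*(-2) = 6 + 48 = 54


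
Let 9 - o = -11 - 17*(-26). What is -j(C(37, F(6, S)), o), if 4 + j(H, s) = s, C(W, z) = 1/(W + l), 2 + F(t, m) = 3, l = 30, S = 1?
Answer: 426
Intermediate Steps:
F(t, m) = 1 (F(t, m) = -2 + 3 = 1)
o = -422 (o = 9 - (-11 - 17*(-26)) = 9 - (-11 + 442) = 9 - 1*431 = 9 - 431 = -422)
C(W, z) = 1/(30 + W) (C(W, z) = 1/(W + 30) = 1/(30 + W))
j(H, s) = -4 + s
-j(C(37, F(6, S)), o) = -(-4 - 422) = -1*(-426) = 426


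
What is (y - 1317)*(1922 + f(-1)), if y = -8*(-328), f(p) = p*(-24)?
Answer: 2543422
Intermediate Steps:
f(p) = -24*p
y = 2624
(y - 1317)*(1922 + f(-1)) = (2624 - 1317)*(1922 - 24*(-1)) = 1307*(1922 + 24) = 1307*1946 = 2543422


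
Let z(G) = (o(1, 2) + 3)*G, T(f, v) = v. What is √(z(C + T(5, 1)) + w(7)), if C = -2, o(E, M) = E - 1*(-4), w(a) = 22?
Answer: √14 ≈ 3.7417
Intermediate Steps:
o(E, M) = 4 + E (o(E, M) = E + 4 = 4 + E)
z(G) = 8*G (z(G) = ((4 + 1) + 3)*G = (5 + 3)*G = 8*G)
√(z(C + T(5, 1)) + w(7)) = √(8*(-2 + 1) + 22) = √(8*(-1) + 22) = √(-8 + 22) = √14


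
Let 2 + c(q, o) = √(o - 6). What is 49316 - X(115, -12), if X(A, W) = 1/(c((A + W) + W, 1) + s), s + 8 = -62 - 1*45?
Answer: 675333421/13694 + I*√5/13694 ≈ 49316.0 + 0.00016329*I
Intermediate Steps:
c(q, o) = -2 + √(-6 + o) (c(q, o) = -2 + √(o - 6) = -2 + √(-6 + o))
s = -115 (s = -8 + (-62 - 1*45) = -8 + (-62 - 45) = -8 - 107 = -115)
X(A, W) = 1/(-117 + I*√5) (X(A, W) = 1/((-2 + √(-6 + 1)) - 115) = 1/((-2 + √(-5)) - 115) = 1/((-2 + I*√5) - 115) = 1/(-117 + I*√5))
49316 - X(115, -12) = 49316 - (-117/13694 - I*√5/13694) = 49316 + (117/13694 + I*√5/13694) = 675333421/13694 + I*√5/13694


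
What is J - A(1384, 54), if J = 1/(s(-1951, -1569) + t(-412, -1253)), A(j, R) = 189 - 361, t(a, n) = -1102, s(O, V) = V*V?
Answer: 423233349/2460659 ≈ 172.00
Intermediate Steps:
s(O, V) = V**2
A(j, R) = -172
J = 1/2460659 (J = 1/((-1569)**2 - 1102) = 1/(2461761 - 1102) = 1/2460659 ≈ 4.0639e-7)
J - A(1384, 54) = 1/2460659 - 1*(-172) = 1/2460659 + 172 = 423233349/2460659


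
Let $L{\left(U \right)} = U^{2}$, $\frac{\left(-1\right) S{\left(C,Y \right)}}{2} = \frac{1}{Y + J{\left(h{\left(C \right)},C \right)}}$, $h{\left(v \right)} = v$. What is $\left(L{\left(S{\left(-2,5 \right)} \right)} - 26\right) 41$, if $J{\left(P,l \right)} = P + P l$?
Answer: $- \frac{52070}{49} \approx -1062.7$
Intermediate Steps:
$S{\left(C,Y \right)} = - \frac{2}{Y + C \left(1 + C\right)}$
$\left(L{\left(S{\left(-2,5 \right)} \right)} - 26\right) 41 = \left(\left(- \frac{2}{5 - 2 \left(1 - 2\right)}\right)^{2} - 26\right) 41 = \left(\left(- \frac{2}{5 - -2}\right)^{2} - 26\right) 41 = \left(\left(- \frac{2}{5 + 2}\right)^{2} - 26\right) 41 = \left(\left(- \frac{2}{7}\right)^{2} - 26\right) 41 = \left(\frac{4}{49} - 26\right) 41 = \left(- \frac{1270}{49}\right) 41 = - \frac{52070}{49}$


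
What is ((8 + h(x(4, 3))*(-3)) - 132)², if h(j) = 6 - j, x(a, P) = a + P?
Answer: 14641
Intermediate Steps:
x(a, P) = P + a
((8 + h(x(4, 3))*(-3)) - 132)² = ((8 + (6 - (3 + 4))*(-3)) - 132)² = ((8 + (6 - 1*7)*(-3)) - 132)² = ((8 + (6 - 7)*(-3)) - 132)² = ((8 - 1*(-3)) - 132)² = ((8 + 3) - 132)² = (11 - 132)² = (-121)² = 14641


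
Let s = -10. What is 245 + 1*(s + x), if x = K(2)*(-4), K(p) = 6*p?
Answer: 187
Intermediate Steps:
x = -48 (x = (6*2)*(-4) = 12*(-4) = -48)
245 + 1*(s + x) = 245 + 1*(-10 - 48) = 245 + 1*(-58) = 245 - 58 = 187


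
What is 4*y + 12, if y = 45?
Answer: 192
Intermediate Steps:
4*y + 12 = 4*45 + 12 = 180 + 12 = 192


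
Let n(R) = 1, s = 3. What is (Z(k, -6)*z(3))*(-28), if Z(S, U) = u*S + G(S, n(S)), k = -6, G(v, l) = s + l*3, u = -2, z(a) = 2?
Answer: -1008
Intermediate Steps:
G(v, l) = 3 + 3*l (G(v, l) = 3 + l*3 = 3 + 3*l)
Z(S, U) = 6 - 2*S (Z(S, U) = -2*S + (3 + 3*1) = -2*S + (3 + 3) = -2*S + 6 = 6 - 2*S)
(Z(k, -6)*z(3))*(-28) = ((6 - 2*(-6))*2)*(-28) = ((6 + 12)*2)*(-28) = (18*2)*(-28) = 36*(-28) = -1008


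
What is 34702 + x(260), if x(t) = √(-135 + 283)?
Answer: 34702 + 2*√37 ≈ 34714.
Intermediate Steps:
x(t) = 2*√37 (x(t) = √148 = 2*√37)
34702 + x(260) = 34702 + 2*√37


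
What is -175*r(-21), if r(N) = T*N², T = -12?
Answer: 926100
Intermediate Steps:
r(N) = -12*N²
-175*r(-21) = -(-2100)*(-21)² = -(-2100)*441 = -175*(-5292) = 926100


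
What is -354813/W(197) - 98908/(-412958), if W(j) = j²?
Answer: -71342173141/8013243511 ≈ -8.9030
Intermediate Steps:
-354813/W(197) - 98908/(-412958) = -354813/(197²) - 98908/(-412958) = -354813/38809 - 98908*(-1/412958) = -354813*1/38809 + 49454/206479 = -354813/38809 + 49454/206479 = -71342173141/8013243511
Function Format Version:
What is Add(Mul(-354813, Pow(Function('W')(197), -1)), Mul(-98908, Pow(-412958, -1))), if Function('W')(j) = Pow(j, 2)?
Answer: Rational(-71342173141, 8013243511) ≈ -8.9030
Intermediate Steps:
Add(Mul(-354813, Pow(Function('W')(197), -1)), Mul(-98908, Pow(-412958, -1))) = Add(Mul(-354813, Pow(Pow(197, 2), -1)), Mul(-98908, Pow(-412958, -1))) = Add(Mul(-354813, Pow(38809, -1)), Mul(-98908, Rational(-1, 412958))) = Add(Mul(-354813, Rational(1, 38809)), Rational(49454, 206479)) = Add(Rational(-354813, 38809), Rational(49454, 206479)) = Rational(-71342173141, 8013243511)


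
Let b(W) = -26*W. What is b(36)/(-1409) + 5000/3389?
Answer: 10217104/4775101 ≈ 2.1397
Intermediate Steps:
b(36)/(-1409) + 5000/3389 = -26*36/(-1409) + 5000/3389 = -936*(-1/1409) + 5000*(1/3389) = 936/1409 + 5000/3389 = 10217104/4775101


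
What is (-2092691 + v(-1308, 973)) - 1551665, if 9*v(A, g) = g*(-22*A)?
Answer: -1600052/3 ≈ -5.3335e+5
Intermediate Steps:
v(A, g) = -22*A*g/9 (v(A, g) = (g*(-22*A))/9 = (-22*A*g)/9 = -22*A*g/9)
(-2092691 + v(-1308, 973)) - 1551665 = (-2092691 - 22/9*(-1308)*973) - 1551665 = (-2092691 + 9333016/3) - 1551665 = 3054943/3 - 1551665 = -1600052/3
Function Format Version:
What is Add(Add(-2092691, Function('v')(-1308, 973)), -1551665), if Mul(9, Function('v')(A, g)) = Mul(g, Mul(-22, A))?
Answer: Rational(-1600052, 3) ≈ -5.3335e+5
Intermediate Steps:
Function('v')(A, g) = Mul(Rational(-22, 9), A, g) (Function('v')(A, g) = Mul(Rational(1, 9), Mul(g, Mul(-22, A))) = Mul(Rational(1, 9), Mul(-22, A, g)) = Mul(Rational(-22, 9), A, g))
Add(Add(-2092691, Function('v')(-1308, 973)), -1551665) = Add(Add(-2092691, Mul(Rational(-22, 9), -1308, 973)), -1551665) = Add(Add(-2092691, Rational(9333016, 3)), -1551665) = Add(Rational(3054943, 3), -1551665) = Rational(-1600052, 3)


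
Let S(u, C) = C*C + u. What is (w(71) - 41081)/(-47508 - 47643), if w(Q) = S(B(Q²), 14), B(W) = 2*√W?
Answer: 13581/31717 ≈ 0.42819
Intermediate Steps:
S(u, C) = u + C² (S(u, C) = C² + u = u + C²)
w(Q) = 196 + 2*√(Q²) (w(Q) = 2*√(Q²) + 14² = 2*√(Q²) + 196 = 196 + 2*√(Q²))
(w(71) - 41081)/(-47508 - 47643) = ((196 + 2*√(71²)) - 41081)/(-47508 - 47643) = ((196 + 2*√5041) - 41081)/(-95151) = ((196 + 2*71) - 41081)*(-1/95151) = ((196 + 142) - 41081)*(-1/95151) = (338 - 41081)*(-1/95151) = -40743*(-1/95151) = 13581/31717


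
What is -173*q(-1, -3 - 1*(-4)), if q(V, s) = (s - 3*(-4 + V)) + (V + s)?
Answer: -2768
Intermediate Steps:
q(V, s) = 12 - 2*V + 2*s (q(V, s) = (s + (12 - 3*V)) + (V + s) = (12 + s - 3*V) + (V + s) = 12 - 2*V + 2*s)
-173*q(-1, -3 - 1*(-4)) = -173*(12 - 2*(-1) + 2*(-3 - 1*(-4))) = -173*(12 + 2 + 2*(-3 + 4)) = -173*(12 + 2 + 2*1) = -173*(12 + 2 + 2) = -173*16 = -2768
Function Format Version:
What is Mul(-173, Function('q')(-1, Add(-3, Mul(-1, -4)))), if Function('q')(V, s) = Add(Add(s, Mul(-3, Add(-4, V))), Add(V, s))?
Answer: -2768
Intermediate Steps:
Function('q')(V, s) = Add(12, Mul(-2, V), Mul(2, s)) (Function('q')(V, s) = Add(Add(s, Add(12, Mul(-3, V))), Add(V, s)) = Add(Add(12, s, Mul(-3, V)), Add(V, s)) = Add(12, Mul(-2, V), Mul(2, s)))
Mul(-173, Function('q')(-1, Add(-3, Mul(-1, -4)))) = Mul(-173, Add(12, Mul(-2, -1), Mul(2, Add(-3, Mul(-1, -4))))) = Mul(-173, Add(12, 2, Mul(2, Add(-3, 4)))) = Mul(-173, Add(12, 2, Mul(2, 1))) = Mul(-173, Add(12, 2, 2)) = Mul(-173, 16) = -2768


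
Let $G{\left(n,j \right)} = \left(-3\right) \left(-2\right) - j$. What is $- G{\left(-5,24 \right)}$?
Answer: $18$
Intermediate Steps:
$G{\left(n,j \right)} = 6 - j$
$- G{\left(-5,24 \right)} = - (6 - 24) = \left(-1\right) \left(-18\right) = 18$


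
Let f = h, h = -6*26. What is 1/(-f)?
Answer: 1/156 ≈ 0.0064103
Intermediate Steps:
h = -156
f = -156
1/(-f) = 1/(-1*(-156)) = 1/156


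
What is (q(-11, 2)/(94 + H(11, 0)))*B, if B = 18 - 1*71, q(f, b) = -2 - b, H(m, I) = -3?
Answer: 212/91 ≈ 2.3297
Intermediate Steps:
B = -53 (B = 18 - 71 = -53)
(q(-11, 2)/(94 + H(11, 0)))*B = ((-2 - 1*2)/(94 - 3))*(-53) = ((-2 - 2)/91)*(-53) = ((1/91)*(-4))*(-53) = -4/91*(-53) = 212/91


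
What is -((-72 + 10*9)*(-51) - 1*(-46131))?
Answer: -45213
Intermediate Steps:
-((-72 + 10*9)*(-51) - 1*(-46131)) = -((-72 + 90)*(-51) + 46131) = -(18*(-51) + 46131) = -(-918 + 46131) = -1*45213 = -45213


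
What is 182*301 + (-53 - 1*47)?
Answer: 54682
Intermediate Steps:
182*301 + (-53 - 1*47) = 54782 + (-53 - 47) = 54782 - 100 = 54682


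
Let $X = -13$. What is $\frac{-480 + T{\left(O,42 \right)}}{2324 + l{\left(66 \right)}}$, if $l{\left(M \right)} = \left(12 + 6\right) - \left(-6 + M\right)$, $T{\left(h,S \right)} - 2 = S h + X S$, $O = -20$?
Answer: $- \frac{932}{1141} \approx -0.81683$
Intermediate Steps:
$T{\left(h,S \right)} = 2 - 13 S + S h$ ($T{\left(h,S \right)} = 2 + \left(S h - 13 S\right) = 2 + \left(- 13 S + S h\right) = 2 - 13 S + S h$)
$l{\left(M \right)} = 24 - M$ ($l{\left(M \right)} = 18 - \left(-6 + M\right) = 24 - M$)
$\frac{-480 + T{\left(O,42 \right)}}{2324 + l{\left(66 \right)}} = \frac{-480 + \left(2 - 546 + 42 \left(-20\right)\right)}{2324 + \left(24 - 66\right)} = \frac{-480 - 1384}{2324 + \left(24 - 66\right)} = \frac{-480 - 1384}{2324 - 42} = - \frac{1864}{2282} = \left(-1864\right) \frac{1}{2282} = - \frac{932}{1141}$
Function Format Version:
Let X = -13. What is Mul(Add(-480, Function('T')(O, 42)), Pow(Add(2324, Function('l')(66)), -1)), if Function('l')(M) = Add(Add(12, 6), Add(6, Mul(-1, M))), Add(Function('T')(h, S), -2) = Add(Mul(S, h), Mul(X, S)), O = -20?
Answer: Rational(-932, 1141) ≈ -0.81683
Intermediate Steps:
Function('T')(h, S) = Add(2, Mul(-13, S), Mul(S, h)) (Function('T')(h, S) = Add(2, Add(Mul(S, h), Mul(-13, S))) = Add(2, Add(Mul(-13, S), Mul(S, h))) = Add(2, Mul(-13, S), Mul(S, h)))
Function('l')(M) = Add(24, Mul(-1, M)) (Function('l')(M) = Add(18, Add(6, Mul(-1, M))) = Add(24, Mul(-1, M)))
Mul(Add(-480, Function('T')(O, 42)), Pow(Add(2324, Function('l')(66)), -1)) = Mul(Add(-480, Add(2, Mul(-13, 42), Mul(42, -20))), Pow(Add(2324, Add(24, Mul(-1, 66))), -1)) = Mul(Add(-480, Add(2, -546, -840)), Pow(Add(2324, Add(24, -66)), -1)) = Mul(Add(-480, -1384), Pow(Add(2324, -42), -1)) = Mul(-1864, Pow(2282, -1)) = Mul(-1864, Rational(1, 2282)) = Rational(-932, 1141)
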